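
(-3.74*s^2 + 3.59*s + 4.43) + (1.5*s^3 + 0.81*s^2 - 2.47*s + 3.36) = 1.5*s^3 - 2.93*s^2 + 1.12*s + 7.79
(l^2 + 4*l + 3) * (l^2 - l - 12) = l^4 + 3*l^3 - 13*l^2 - 51*l - 36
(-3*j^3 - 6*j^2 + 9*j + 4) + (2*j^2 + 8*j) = -3*j^3 - 4*j^2 + 17*j + 4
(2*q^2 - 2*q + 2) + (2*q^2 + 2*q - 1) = 4*q^2 + 1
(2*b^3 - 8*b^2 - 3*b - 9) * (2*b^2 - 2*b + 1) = 4*b^5 - 20*b^4 + 12*b^3 - 20*b^2 + 15*b - 9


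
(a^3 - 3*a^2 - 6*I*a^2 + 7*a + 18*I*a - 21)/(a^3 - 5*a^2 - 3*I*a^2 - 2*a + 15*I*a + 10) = (a^3 - 3*a^2*(1 + 2*I) + a*(7 + 18*I) - 21)/(a^3 - a^2*(5 + 3*I) + a*(-2 + 15*I) + 10)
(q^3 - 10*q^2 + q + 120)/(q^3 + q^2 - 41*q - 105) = (q^2 - 13*q + 40)/(q^2 - 2*q - 35)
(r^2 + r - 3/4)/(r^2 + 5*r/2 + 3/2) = (r - 1/2)/(r + 1)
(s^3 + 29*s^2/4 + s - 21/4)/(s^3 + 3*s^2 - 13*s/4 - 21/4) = (4*s^2 + 25*s - 21)/(4*s^2 + 8*s - 21)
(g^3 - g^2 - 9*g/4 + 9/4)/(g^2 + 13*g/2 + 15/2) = (2*g^2 - 5*g + 3)/(2*(g + 5))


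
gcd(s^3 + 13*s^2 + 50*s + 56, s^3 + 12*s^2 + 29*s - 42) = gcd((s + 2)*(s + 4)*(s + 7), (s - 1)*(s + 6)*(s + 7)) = s + 7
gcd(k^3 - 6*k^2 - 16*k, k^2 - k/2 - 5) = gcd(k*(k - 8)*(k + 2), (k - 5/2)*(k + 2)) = k + 2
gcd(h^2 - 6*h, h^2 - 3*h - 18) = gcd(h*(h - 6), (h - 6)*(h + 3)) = h - 6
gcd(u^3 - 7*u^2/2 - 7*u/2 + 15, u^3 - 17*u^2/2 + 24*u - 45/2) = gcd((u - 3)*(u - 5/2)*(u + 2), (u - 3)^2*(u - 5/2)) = u^2 - 11*u/2 + 15/2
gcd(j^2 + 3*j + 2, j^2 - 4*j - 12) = j + 2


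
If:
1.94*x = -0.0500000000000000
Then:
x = -0.03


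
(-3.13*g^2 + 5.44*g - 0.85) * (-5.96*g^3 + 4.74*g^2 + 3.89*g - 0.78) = 18.6548*g^5 - 47.2586*g^4 + 18.6759*g^3 + 19.574*g^2 - 7.5497*g + 0.663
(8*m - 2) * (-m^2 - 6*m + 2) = -8*m^3 - 46*m^2 + 28*m - 4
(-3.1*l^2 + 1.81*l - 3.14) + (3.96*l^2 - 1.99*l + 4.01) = 0.86*l^2 - 0.18*l + 0.87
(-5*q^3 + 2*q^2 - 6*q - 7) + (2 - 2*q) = -5*q^3 + 2*q^2 - 8*q - 5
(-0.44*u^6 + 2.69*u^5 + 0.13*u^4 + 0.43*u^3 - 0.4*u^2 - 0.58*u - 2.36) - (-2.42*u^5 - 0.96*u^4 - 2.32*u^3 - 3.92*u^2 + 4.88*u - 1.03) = -0.44*u^6 + 5.11*u^5 + 1.09*u^4 + 2.75*u^3 + 3.52*u^2 - 5.46*u - 1.33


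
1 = 1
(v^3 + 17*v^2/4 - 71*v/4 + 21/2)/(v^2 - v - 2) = (4*v^2 + 25*v - 21)/(4*(v + 1))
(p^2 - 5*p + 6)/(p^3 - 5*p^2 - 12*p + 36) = (p - 3)/(p^2 - 3*p - 18)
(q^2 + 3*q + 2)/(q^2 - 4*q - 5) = (q + 2)/(q - 5)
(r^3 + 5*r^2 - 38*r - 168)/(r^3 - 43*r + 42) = (r + 4)/(r - 1)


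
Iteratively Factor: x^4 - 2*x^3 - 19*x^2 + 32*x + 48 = (x - 3)*(x^3 + x^2 - 16*x - 16) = (x - 3)*(x + 4)*(x^2 - 3*x - 4) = (x - 4)*(x - 3)*(x + 4)*(x + 1)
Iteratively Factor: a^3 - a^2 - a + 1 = (a - 1)*(a^2 - 1) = (a - 1)^2*(a + 1)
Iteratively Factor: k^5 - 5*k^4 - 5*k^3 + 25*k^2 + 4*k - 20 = (k + 1)*(k^4 - 6*k^3 + k^2 + 24*k - 20) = (k - 5)*(k + 1)*(k^3 - k^2 - 4*k + 4) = (k - 5)*(k - 2)*(k + 1)*(k^2 + k - 2) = (k - 5)*(k - 2)*(k - 1)*(k + 1)*(k + 2)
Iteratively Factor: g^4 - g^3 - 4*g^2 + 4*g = (g - 2)*(g^3 + g^2 - 2*g) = g*(g - 2)*(g^2 + g - 2) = g*(g - 2)*(g - 1)*(g + 2)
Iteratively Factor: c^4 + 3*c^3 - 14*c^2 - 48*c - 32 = (c + 2)*(c^3 + c^2 - 16*c - 16) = (c + 2)*(c + 4)*(c^2 - 3*c - 4) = (c + 1)*(c + 2)*(c + 4)*(c - 4)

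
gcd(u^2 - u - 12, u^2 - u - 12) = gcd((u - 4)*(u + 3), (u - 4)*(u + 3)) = u^2 - u - 12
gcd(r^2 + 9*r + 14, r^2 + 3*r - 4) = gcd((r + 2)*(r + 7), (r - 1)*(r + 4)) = 1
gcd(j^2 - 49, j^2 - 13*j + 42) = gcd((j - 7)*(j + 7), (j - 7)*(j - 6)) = j - 7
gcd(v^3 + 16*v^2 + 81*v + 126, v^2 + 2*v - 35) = v + 7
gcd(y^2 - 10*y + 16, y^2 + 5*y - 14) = y - 2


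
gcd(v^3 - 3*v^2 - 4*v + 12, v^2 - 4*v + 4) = v - 2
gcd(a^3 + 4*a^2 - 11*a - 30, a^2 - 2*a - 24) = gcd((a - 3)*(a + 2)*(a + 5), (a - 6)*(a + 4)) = 1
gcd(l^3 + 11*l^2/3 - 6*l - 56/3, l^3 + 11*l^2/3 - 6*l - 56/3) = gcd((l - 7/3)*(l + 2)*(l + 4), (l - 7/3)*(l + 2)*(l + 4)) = l^3 + 11*l^2/3 - 6*l - 56/3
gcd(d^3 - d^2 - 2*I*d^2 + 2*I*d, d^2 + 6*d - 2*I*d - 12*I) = d - 2*I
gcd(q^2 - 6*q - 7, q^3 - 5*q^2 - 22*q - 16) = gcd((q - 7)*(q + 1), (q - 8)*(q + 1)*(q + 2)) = q + 1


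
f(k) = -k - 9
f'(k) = -1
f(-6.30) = -2.70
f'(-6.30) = -1.00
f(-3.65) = -5.35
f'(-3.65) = -1.00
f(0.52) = -9.52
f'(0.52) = -1.00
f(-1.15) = -7.85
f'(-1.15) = -1.00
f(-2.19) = -6.81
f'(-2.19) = -1.00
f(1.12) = -10.12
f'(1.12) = -1.00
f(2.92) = -11.92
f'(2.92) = -1.00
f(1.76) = -10.76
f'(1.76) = -1.00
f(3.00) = -12.00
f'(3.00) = -1.00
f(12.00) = -21.00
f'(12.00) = -1.00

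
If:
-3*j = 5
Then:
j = -5/3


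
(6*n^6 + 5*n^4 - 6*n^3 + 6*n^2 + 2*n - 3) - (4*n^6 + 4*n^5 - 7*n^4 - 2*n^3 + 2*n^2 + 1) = 2*n^6 - 4*n^5 + 12*n^4 - 4*n^3 + 4*n^2 + 2*n - 4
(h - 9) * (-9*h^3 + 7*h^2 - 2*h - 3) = -9*h^4 + 88*h^3 - 65*h^2 + 15*h + 27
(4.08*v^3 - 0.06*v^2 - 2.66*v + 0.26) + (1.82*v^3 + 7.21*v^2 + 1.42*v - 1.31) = 5.9*v^3 + 7.15*v^2 - 1.24*v - 1.05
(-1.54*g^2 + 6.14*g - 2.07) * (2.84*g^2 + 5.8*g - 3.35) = -4.3736*g^4 + 8.5056*g^3 + 34.8922*g^2 - 32.575*g + 6.9345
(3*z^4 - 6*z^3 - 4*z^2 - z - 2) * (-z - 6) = -3*z^5 - 12*z^4 + 40*z^3 + 25*z^2 + 8*z + 12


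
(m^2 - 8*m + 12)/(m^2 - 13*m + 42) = (m - 2)/(m - 7)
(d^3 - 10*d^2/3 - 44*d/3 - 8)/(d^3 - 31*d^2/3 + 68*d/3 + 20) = (d + 2)/(d - 5)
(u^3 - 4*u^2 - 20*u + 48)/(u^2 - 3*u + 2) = (u^2 - 2*u - 24)/(u - 1)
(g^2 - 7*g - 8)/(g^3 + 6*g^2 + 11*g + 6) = (g - 8)/(g^2 + 5*g + 6)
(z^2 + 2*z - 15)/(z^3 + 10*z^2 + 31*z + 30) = (z - 3)/(z^2 + 5*z + 6)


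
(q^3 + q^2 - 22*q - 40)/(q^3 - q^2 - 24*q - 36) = (q^2 - q - 20)/(q^2 - 3*q - 18)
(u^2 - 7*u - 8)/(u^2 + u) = (u - 8)/u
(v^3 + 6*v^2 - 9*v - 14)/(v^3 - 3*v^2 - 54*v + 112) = (v + 1)/(v - 8)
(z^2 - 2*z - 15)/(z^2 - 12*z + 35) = (z + 3)/(z - 7)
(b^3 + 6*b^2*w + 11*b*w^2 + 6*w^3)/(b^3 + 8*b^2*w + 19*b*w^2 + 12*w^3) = (b + 2*w)/(b + 4*w)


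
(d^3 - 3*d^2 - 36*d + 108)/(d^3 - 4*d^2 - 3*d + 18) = (d^2 - 36)/(d^2 - d - 6)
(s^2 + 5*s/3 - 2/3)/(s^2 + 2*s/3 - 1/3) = (s + 2)/(s + 1)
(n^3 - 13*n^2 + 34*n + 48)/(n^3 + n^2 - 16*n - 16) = (n^2 - 14*n + 48)/(n^2 - 16)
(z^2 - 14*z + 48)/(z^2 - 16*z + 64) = (z - 6)/(z - 8)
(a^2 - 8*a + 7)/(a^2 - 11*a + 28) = (a - 1)/(a - 4)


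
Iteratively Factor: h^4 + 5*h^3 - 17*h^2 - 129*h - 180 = (h - 5)*(h^3 + 10*h^2 + 33*h + 36) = (h - 5)*(h + 3)*(h^2 + 7*h + 12) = (h - 5)*(h + 3)*(h + 4)*(h + 3)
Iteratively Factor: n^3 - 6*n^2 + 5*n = (n)*(n^2 - 6*n + 5) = n*(n - 1)*(n - 5)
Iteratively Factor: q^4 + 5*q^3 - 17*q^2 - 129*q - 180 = (q - 5)*(q^3 + 10*q^2 + 33*q + 36) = (q - 5)*(q + 4)*(q^2 + 6*q + 9) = (q - 5)*(q + 3)*(q + 4)*(q + 3)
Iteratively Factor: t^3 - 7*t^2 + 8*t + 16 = (t - 4)*(t^2 - 3*t - 4) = (t - 4)^2*(t + 1)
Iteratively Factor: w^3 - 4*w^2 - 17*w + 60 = (w - 5)*(w^2 + w - 12) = (w - 5)*(w - 3)*(w + 4)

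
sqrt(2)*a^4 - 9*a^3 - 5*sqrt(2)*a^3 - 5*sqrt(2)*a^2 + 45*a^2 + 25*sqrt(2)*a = a*(a - 5)*(a - 5*sqrt(2))*(sqrt(2)*a + 1)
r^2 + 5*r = r*(r + 5)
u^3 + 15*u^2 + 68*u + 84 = (u + 2)*(u + 6)*(u + 7)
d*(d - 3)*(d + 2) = d^3 - d^2 - 6*d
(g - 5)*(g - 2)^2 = g^3 - 9*g^2 + 24*g - 20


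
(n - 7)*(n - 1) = n^2 - 8*n + 7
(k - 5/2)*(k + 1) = k^2 - 3*k/2 - 5/2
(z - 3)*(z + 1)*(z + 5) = z^3 + 3*z^2 - 13*z - 15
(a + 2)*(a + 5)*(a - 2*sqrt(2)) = a^3 - 2*sqrt(2)*a^2 + 7*a^2 - 14*sqrt(2)*a + 10*a - 20*sqrt(2)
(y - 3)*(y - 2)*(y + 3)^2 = y^4 + y^3 - 15*y^2 - 9*y + 54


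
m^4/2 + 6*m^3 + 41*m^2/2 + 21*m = m*(m/2 + 1)*(m + 3)*(m + 7)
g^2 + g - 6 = (g - 2)*(g + 3)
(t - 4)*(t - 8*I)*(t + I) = t^3 - 4*t^2 - 7*I*t^2 + 8*t + 28*I*t - 32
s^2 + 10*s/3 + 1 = (s + 1/3)*(s + 3)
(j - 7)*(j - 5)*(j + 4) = j^3 - 8*j^2 - 13*j + 140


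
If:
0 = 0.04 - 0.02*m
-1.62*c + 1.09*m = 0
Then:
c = 1.35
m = 2.00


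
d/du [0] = 0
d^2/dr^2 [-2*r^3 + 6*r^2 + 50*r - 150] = 12 - 12*r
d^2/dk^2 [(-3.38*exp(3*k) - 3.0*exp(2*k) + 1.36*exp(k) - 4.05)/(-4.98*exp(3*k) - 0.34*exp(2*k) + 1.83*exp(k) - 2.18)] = (-4.54747350886464e-13*exp(8*k) + 68.6781839999999*exp(7*k) - 16.3898799999998*exp(6*k) + 724.546728*exp(5*k) - 345.547412*exp(4*k) - 28.0244519999999*exp(3*k) - 288.56391*exp(2*k) + 53.158821*exp(k) + 9.693806)*exp(k)/(123.505992*exp(9*k) + 25.296408*exp(8*k) - 134.427132*exp(7*k) + 143.642584*exp(6*k) + 71.544978*exp(5*k) - 115.03137*exp(4*k) + 56.733993*exp(3*k) + 26.749254*exp(2*k) - 26.090676*exp(k) + 10.360232)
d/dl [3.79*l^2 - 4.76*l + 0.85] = 7.58*l - 4.76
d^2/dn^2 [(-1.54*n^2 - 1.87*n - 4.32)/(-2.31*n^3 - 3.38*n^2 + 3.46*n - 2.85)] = (16.435188*n^6 + 59.871042*n^5 + 438.078564*n^4 + 506.37444*n^3 - 147.790404*n^2 - 581.855796*n + 82.102944)/(12.326391*n^9 + 54.108054*n^8 + 23.782374*n^7 - 77.851801*n^6 + 97.891296*n^5 + 82.397184*n^4 - 185.113891*n^3 + 184.71933*n^2 - 84.31155*n + 23.149125)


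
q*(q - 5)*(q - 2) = q^3 - 7*q^2 + 10*q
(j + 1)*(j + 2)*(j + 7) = j^3 + 10*j^2 + 23*j + 14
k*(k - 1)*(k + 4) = k^3 + 3*k^2 - 4*k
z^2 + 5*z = z*(z + 5)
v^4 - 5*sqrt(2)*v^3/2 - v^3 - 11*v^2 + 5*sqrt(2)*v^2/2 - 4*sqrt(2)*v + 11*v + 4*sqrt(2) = (v - 1)*(v - 4*sqrt(2))*(v + sqrt(2)/2)*(v + sqrt(2))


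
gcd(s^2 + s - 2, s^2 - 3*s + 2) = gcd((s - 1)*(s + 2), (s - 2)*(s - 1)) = s - 1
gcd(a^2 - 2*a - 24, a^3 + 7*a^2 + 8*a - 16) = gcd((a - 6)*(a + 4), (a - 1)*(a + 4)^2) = a + 4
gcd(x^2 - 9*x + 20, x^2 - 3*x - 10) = x - 5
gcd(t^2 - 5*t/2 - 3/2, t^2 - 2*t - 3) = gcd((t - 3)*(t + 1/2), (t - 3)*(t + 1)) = t - 3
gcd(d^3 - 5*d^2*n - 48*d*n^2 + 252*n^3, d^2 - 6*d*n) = d - 6*n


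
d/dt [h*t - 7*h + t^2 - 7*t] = h + 2*t - 7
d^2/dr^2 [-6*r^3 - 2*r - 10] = -36*r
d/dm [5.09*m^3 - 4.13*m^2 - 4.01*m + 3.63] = 15.27*m^2 - 8.26*m - 4.01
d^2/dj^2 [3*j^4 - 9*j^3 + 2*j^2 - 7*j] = 36*j^2 - 54*j + 4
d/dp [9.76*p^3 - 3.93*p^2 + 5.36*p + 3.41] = 29.28*p^2 - 7.86*p + 5.36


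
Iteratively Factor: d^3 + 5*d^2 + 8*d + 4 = (d + 1)*(d^2 + 4*d + 4) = (d + 1)*(d + 2)*(d + 2)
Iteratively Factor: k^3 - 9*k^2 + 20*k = (k)*(k^2 - 9*k + 20) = k*(k - 4)*(k - 5)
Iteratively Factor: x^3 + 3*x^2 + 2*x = (x + 1)*(x^2 + 2*x) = (x + 1)*(x + 2)*(x)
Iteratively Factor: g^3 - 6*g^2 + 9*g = (g)*(g^2 - 6*g + 9) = g*(g - 3)*(g - 3)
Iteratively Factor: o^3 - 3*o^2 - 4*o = (o + 1)*(o^2 - 4*o) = (o - 4)*(o + 1)*(o)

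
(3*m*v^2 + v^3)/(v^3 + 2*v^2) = (3*m + v)/(v + 2)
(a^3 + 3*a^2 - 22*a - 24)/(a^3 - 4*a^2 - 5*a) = (a^2 + 2*a - 24)/(a*(a - 5))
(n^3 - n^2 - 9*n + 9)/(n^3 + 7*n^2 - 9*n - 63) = (n - 1)/(n + 7)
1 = 1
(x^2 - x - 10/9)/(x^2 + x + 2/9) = (3*x - 5)/(3*x + 1)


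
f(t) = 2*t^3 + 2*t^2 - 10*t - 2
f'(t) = 6*t^2 + 4*t - 10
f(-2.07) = 9.53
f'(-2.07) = 7.43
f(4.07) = 125.27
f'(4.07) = 105.67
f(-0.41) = 2.30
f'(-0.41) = -10.63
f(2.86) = 32.55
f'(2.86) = 50.52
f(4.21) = 140.59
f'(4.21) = 113.18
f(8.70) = 1379.39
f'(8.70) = 478.94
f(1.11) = -7.90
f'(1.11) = 1.83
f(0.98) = -8.00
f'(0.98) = -0.32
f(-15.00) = -6152.00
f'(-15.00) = 1280.00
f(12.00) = 3622.00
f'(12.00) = 902.00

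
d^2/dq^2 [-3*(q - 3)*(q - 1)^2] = 30 - 18*q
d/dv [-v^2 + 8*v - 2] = 8 - 2*v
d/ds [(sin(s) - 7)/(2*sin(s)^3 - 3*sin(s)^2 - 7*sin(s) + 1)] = (-4*sin(s)^3 + 45*sin(s)^2 - 42*sin(s) - 48)*cos(s)/(2*sin(s)^3 - 3*sin(s)^2 - 7*sin(s) + 1)^2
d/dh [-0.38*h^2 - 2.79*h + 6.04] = -0.76*h - 2.79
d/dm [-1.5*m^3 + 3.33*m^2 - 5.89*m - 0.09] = -4.5*m^2 + 6.66*m - 5.89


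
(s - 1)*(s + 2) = s^2 + s - 2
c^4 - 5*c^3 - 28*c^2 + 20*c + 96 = (c - 8)*(c - 2)*(c + 2)*(c + 3)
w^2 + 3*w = w*(w + 3)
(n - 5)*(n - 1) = n^2 - 6*n + 5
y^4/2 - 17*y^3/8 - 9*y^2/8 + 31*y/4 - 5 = (y/2 + 1)*(y - 4)*(y - 5/4)*(y - 1)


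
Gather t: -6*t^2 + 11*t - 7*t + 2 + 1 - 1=-6*t^2 + 4*t + 2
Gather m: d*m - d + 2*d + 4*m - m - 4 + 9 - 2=d + m*(d + 3) + 3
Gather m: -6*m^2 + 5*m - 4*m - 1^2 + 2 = -6*m^2 + m + 1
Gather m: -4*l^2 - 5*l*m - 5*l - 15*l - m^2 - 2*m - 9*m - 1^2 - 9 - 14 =-4*l^2 - 20*l - m^2 + m*(-5*l - 11) - 24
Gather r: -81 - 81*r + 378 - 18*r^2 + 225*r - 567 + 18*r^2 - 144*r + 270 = 0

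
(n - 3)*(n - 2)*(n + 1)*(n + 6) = n^4 + 2*n^3 - 23*n^2 + 12*n + 36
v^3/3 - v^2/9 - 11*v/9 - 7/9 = (v/3 + 1/3)*(v - 7/3)*(v + 1)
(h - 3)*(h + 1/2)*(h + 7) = h^3 + 9*h^2/2 - 19*h - 21/2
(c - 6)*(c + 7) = c^2 + c - 42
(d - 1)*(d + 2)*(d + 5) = d^3 + 6*d^2 + 3*d - 10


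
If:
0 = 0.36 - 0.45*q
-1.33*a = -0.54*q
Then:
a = 0.32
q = 0.80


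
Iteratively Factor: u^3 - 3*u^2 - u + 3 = (u - 1)*(u^2 - 2*u - 3) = (u - 1)*(u + 1)*(u - 3)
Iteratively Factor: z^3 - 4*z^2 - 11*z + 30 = (z - 2)*(z^2 - 2*z - 15) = (z - 5)*(z - 2)*(z + 3)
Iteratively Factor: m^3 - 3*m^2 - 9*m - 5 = (m - 5)*(m^2 + 2*m + 1) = (m - 5)*(m + 1)*(m + 1)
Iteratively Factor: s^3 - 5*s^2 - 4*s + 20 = (s - 5)*(s^2 - 4) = (s - 5)*(s + 2)*(s - 2)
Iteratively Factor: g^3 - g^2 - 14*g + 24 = (g - 3)*(g^2 + 2*g - 8) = (g - 3)*(g + 4)*(g - 2)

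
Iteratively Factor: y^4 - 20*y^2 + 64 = (y + 4)*(y^3 - 4*y^2 - 4*y + 16) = (y + 2)*(y + 4)*(y^2 - 6*y + 8) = (y - 4)*(y + 2)*(y + 4)*(y - 2)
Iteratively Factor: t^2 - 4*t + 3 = (t - 1)*(t - 3)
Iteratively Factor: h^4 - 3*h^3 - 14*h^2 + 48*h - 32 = (h - 1)*(h^3 - 2*h^2 - 16*h + 32) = (h - 1)*(h + 4)*(h^2 - 6*h + 8) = (h - 2)*(h - 1)*(h + 4)*(h - 4)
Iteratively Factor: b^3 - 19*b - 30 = (b - 5)*(b^2 + 5*b + 6) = (b - 5)*(b + 2)*(b + 3)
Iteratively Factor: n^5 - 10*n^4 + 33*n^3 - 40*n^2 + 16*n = (n - 4)*(n^4 - 6*n^3 + 9*n^2 - 4*n) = (n - 4)*(n - 1)*(n^3 - 5*n^2 + 4*n) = n*(n - 4)*(n - 1)*(n^2 - 5*n + 4) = n*(n - 4)*(n - 1)^2*(n - 4)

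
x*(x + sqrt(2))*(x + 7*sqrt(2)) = x^3 + 8*sqrt(2)*x^2 + 14*x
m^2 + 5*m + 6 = (m + 2)*(m + 3)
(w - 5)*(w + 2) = w^2 - 3*w - 10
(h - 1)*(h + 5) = h^2 + 4*h - 5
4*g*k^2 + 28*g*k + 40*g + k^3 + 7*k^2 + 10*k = (4*g + k)*(k + 2)*(k + 5)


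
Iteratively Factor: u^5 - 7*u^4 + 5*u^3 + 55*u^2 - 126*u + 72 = (u - 4)*(u^4 - 3*u^3 - 7*u^2 + 27*u - 18) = (u - 4)*(u - 2)*(u^3 - u^2 - 9*u + 9) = (u - 4)*(u - 3)*(u - 2)*(u^2 + 2*u - 3) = (u - 4)*(u - 3)*(u - 2)*(u + 3)*(u - 1)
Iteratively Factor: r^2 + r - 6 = (r - 2)*(r + 3)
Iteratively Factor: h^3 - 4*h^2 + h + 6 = (h - 3)*(h^2 - h - 2) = (h - 3)*(h - 2)*(h + 1)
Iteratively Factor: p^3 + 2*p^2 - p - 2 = (p + 2)*(p^2 - 1) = (p + 1)*(p + 2)*(p - 1)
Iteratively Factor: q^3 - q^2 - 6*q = (q - 3)*(q^2 + 2*q) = q*(q - 3)*(q + 2)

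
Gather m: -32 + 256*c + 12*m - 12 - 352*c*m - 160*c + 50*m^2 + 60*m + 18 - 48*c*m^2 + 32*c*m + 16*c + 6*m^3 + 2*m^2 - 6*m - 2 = 112*c + 6*m^3 + m^2*(52 - 48*c) + m*(66 - 320*c) - 28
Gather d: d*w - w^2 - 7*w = d*w - w^2 - 7*w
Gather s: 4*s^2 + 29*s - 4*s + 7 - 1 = 4*s^2 + 25*s + 6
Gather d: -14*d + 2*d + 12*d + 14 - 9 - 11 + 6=0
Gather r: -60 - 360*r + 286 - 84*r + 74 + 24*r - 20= 280 - 420*r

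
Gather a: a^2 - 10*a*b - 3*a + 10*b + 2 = a^2 + a*(-10*b - 3) + 10*b + 2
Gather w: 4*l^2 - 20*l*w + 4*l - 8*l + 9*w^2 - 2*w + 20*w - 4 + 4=4*l^2 - 4*l + 9*w^2 + w*(18 - 20*l)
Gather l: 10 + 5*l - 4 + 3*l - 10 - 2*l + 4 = 6*l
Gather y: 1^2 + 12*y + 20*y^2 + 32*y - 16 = 20*y^2 + 44*y - 15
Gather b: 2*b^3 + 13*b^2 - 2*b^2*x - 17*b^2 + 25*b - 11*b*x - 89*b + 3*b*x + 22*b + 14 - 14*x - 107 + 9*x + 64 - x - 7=2*b^3 + b^2*(-2*x - 4) + b*(-8*x - 42) - 6*x - 36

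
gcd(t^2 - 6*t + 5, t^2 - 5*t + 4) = t - 1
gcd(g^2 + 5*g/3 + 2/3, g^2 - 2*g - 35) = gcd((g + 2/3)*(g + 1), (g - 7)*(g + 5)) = 1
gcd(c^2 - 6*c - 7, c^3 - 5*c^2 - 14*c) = c - 7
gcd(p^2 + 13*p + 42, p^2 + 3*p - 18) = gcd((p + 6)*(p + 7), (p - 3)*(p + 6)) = p + 6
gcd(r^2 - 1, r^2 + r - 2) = r - 1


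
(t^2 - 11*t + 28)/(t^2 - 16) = (t - 7)/(t + 4)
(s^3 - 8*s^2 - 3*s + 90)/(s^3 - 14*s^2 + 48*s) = (s^2 - 2*s - 15)/(s*(s - 8))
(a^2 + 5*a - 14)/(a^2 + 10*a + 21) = (a - 2)/(a + 3)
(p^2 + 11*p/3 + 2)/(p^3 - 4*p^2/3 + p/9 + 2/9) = 3*(3*p^2 + 11*p + 6)/(9*p^3 - 12*p^2 + p + 2)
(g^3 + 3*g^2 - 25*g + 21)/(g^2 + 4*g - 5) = (g^2 + 4*g - 21)/(g + 5)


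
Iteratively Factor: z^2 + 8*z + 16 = (z + 4)*(z + 4)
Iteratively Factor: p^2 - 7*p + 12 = (p - 3)*(p - 4)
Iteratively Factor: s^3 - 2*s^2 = (s - 2)*(s^2) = s*(s - 2)*(s)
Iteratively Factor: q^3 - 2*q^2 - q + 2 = (q + 1)*(q^2 - 3*q + 2) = (q - 2)*(q + 1)*(q - 1)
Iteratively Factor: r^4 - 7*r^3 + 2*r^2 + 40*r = (r - 5)*(r^3 - 2*r^2 - 8*r) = (r - 5)*(r + 2)*(r^2 - 4*r) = (r - 5)*(r - 4)*(r + 2)*(r)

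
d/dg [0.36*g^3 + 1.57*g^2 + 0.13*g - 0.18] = 1.08*g^2 + 3.14*g + 0.13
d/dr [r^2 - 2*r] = 2*r - 2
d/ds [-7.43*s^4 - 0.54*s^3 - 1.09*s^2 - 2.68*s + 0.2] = -29.72*s^3 - 1.62*s^2 - 2.18*s - 2.68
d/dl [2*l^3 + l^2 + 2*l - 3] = 6*l^2 + 2*l + 2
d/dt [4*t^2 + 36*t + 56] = 8*t + 36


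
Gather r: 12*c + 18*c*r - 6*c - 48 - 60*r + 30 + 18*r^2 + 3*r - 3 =6*c + 18*r^2 + r*(18*c - 57) - 21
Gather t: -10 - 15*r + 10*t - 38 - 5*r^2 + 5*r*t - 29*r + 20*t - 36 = -5*r^2 - 44*r + t*(5*r + 30) - 84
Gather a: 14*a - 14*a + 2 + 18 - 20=0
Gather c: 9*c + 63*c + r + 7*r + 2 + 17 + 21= 72*c + 8*r + 40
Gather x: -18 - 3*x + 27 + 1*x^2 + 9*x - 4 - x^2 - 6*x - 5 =0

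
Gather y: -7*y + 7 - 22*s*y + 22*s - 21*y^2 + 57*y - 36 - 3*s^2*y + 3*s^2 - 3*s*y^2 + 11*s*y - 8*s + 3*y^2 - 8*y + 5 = 3*s^2 + 14*s + y^2*(-3*s - 18) + y*(-3*s^2 - 11*s + 42) - 24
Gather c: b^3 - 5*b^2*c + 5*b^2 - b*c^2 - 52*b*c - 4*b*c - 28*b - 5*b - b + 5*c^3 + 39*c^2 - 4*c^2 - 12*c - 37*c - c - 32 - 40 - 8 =b^3 + 5*b^2 - 34*b + 5*c^3 + c^2*(35 - b) + c*(-5*b^2 - 56*b - 50) - 80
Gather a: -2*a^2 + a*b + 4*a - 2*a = -2*a^2 + a*(b + 2)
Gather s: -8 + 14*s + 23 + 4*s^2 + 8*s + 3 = 4*s^2 + 22*s + 18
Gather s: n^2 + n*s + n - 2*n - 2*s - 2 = n^2 - n + s*(n - 2) - 2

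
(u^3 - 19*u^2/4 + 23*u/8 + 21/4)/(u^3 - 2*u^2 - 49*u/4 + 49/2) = (4*u + 3)/(2*(2*u + 7))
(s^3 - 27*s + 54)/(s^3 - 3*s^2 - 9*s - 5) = (-s^3 + 27*s - 54)/(-s^3 + 3*s^2 + 9*s + 5)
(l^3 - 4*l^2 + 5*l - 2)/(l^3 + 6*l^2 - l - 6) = (l^2 - 3*l + 2)/(l^2 + 7*l + 6)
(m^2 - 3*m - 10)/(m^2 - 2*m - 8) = (m - 5)/(m - 4)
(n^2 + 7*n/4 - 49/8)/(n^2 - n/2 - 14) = (n - 7/4)/(n - 4)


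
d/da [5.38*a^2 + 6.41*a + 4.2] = 10.76*a + 6.41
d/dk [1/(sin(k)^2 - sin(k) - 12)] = (1 - 2*sin(k))*cos(k)/(sin(k) + cos(k)^2 + 11)^2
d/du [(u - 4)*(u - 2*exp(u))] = -2*u*exp(u) + 2*u + 6*exp(u) - 4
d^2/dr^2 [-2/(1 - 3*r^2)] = 12*(9*r^2 + 1)/(3*r^2 - 1)^3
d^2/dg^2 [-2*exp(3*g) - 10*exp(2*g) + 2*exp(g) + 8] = (-18*exp(2*g) - 40*exp(g) + 2)*exp(g)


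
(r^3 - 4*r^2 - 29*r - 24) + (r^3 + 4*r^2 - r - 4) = 2*r^3 - 30*r - 28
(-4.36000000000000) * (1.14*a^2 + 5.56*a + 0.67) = -4.9704*a^2 - 24.2416*a - 2.9212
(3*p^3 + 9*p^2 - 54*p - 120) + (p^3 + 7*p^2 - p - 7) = 4*p^3 + 16*p^2 - 55*p - 127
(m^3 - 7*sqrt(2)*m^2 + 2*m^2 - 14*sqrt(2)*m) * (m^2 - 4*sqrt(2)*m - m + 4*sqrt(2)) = m^5 - 11*sqrt(2)*m^4 + m^4 - 11*sqrt(2)*m^3 + 54*m^3 + 22*sqrt(2)*m^2 + 56*m^2 - 112*m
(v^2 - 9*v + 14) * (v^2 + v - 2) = v^4 - 8*v^3 + 3*v^2 + 32*v - 28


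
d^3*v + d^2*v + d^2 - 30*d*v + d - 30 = (d - 5)*(d + 6)*(d*v + 1)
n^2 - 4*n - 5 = (n - 5)*(n + 1)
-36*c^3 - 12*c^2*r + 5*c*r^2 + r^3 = (-3*c + r)*(2*c + r)*(6*c + r)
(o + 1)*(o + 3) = o^2 + 4*o + 3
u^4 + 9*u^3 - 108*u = u*(u - 3)*(u + 6)^2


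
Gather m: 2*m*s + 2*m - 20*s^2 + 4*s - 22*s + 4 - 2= m*(2*s + 2) - 20*s^2 - 18*s + 2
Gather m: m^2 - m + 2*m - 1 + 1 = m^2 + m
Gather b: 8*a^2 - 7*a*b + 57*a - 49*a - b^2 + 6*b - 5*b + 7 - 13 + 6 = 8*a^2 + 8*a - b^2 + b*(1 - 7*a)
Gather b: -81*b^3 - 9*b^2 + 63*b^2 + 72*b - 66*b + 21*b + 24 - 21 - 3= -81*b^3 + 54*b^2 + 27*b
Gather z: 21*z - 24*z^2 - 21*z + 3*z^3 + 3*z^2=3*z^3 - 21*z^2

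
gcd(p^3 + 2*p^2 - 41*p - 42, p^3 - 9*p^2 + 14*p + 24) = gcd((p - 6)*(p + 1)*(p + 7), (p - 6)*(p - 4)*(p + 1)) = p^2 - 5*p - 6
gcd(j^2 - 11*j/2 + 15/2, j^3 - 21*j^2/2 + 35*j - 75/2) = j^2 - 11*j/2 + 15/2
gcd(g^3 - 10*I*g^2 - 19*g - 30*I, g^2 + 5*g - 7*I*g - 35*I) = 1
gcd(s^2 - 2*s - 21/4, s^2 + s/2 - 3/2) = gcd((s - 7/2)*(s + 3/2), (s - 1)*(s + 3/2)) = s + 3/2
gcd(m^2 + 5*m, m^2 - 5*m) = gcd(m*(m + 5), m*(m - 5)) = m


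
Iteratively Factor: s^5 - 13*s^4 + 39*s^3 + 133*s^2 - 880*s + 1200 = (s - 5)*(s^4 - 8*s^3 - s^2 + 128*s - 240) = (s - 5)^2*(s^3 - 3*s^2 - 16*s + 48) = (s - 5)^2*(s - 4)*(s^2 + s - 12) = (s - 5)^2*(s - 4)*(s - 3)*(s + 4)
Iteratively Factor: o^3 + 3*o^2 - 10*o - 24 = (o + 4)*(o^2 - o - 6) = (o - 3)*(o + 4)*(o + 2)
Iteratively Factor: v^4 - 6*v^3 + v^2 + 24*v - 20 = (v + 2)*(v^3 - 8*v^2 + 17*v - 10) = (v - 1)*(v + 2)*(v^2 - 7*v + 10) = (v - 5)*(v - 1)*(v + 2)*(v - 2)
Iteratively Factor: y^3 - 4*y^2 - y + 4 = (y - 4)*(y^2 - 1) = (y - 4)*(y + 1)*(y - 1)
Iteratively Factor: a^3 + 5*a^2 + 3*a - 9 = (a + 3)*(a^2 + 2*a - 3) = (a - 1)*(a + 3)*(a + 3)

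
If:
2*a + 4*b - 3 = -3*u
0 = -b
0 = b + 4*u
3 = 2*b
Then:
No Solution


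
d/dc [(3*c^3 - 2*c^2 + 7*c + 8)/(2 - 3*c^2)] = (-9*c^4 + 39*c^2 + 40*c + 14)/(9*c^4 - 12*c^2 + 4)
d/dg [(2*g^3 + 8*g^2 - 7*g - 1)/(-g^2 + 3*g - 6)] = (-2*g^4 + 12*g^3 - 19*g^2 - 98*g + 45)/(g^4 - 6*g^3 + 21*g^2 - 36*g + 36)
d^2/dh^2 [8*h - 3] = 0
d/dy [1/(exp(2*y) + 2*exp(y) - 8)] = -2*(exp(y) + 1)*exp(y)/(exp(2*y) + 2*exp(y) - 8)^2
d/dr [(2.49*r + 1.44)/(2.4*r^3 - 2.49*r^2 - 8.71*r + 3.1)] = (-11.952*r^3 - 4.1679*r^2 + 7.1712*r + 20.2614)/(5.76*r^6 - 11.952*r^5 - 35.6079*r^4 + 58.2558*r^3 + 60.4261*r^2 - 54.002*r + 9.61)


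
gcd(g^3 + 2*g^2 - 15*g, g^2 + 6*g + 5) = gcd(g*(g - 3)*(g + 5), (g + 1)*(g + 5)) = g + 5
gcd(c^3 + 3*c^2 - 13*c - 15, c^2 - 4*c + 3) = c - 3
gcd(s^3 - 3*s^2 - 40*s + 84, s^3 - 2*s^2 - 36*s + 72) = s^2 + 4*s - 12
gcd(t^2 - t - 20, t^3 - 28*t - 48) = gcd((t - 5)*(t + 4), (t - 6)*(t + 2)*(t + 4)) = t + 4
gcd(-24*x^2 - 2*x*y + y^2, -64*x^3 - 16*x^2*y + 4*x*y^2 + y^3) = 4*x + y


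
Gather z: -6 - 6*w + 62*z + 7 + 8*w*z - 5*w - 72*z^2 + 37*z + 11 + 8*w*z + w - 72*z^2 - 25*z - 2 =-10*w - 144*z^2 + z*(16*w + 74) + 10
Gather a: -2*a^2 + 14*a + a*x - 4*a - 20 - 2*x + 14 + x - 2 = -2*a^2 + a*(x + 10) - x - 8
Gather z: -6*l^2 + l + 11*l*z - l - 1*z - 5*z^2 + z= -6*l^2 + 11*l*z - 5*z^2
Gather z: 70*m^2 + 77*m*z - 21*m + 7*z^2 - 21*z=70*m^2 - 21*m + 7*z^2 + z*(77*m - 21)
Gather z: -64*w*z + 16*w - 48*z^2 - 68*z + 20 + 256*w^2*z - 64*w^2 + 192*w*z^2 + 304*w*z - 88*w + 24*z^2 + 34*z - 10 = -64*w^2 - 72*w + z^2*(192*w - 24) + z*(256*w^2 + 240*w - 34) + 10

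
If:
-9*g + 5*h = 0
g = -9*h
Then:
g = 0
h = 0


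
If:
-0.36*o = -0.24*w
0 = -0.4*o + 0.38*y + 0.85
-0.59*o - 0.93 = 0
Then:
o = -1.58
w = -2.36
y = -3.90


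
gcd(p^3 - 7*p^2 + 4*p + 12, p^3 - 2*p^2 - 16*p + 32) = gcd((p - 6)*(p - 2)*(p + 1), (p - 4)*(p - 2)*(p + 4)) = p - 2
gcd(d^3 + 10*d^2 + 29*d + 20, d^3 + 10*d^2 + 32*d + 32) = d + 4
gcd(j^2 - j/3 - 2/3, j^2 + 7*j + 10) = 1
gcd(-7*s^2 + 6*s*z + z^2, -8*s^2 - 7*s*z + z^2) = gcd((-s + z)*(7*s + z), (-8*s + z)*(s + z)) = 1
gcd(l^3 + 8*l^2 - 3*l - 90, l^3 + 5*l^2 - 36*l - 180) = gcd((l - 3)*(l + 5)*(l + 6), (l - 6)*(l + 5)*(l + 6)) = l^2 + 11*l + 30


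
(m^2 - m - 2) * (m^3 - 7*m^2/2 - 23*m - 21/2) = m^5 - 9*m^4/2 - 43*m^3/2 + 39*m^2/2 + 113*m/2 + 21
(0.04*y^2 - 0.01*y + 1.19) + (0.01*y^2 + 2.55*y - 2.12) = 0.05*y^2 + 2.54*y - 0.93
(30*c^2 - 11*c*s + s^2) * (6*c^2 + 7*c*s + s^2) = 180*c^4 + 144*c^3*s - 41*c^2*s^2 - 4*c*s^3 + s^4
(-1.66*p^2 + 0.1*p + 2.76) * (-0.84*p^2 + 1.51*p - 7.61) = 1.3944*p^4 - 2.5906*p^3 + 10.4652*p^2 + 3.4066*p - 21.0036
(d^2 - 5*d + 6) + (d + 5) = d^2 - 4*d + 11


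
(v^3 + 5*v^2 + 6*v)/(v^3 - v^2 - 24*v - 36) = v/(v - 6)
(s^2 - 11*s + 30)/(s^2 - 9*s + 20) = (s - 6)/(s - 4)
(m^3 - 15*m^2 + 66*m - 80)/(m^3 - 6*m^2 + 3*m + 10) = (m - 8)/(m + 1)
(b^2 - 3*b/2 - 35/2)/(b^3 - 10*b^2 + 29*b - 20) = (b + 7/2)/(b^2 - 5*b + 4)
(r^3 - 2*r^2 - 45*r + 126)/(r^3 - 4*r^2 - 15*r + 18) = (r^2 + 4*r - 21)/(r^2 + 2*r - 3)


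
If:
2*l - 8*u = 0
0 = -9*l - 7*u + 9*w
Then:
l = 36*w/43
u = 9*w/43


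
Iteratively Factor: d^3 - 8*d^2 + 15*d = (d - 5)*(d^2 - 3*d) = d*(d - 5)*(d - 3)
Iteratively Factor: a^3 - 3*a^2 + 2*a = (a - 2)*(a^2 - a) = a*(a - 2)*(a - 1)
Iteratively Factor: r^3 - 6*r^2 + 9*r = (r - 3)*(r^2 - 3*r) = r*(r - 3)*(r - 3)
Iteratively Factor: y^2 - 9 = (y - 3)*(y + 3)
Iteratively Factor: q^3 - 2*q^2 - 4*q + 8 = (q - 2)*(q^2 - 4) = (q - 2)*(q + 2)*(q - 2)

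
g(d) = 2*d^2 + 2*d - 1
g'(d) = 4*d + 2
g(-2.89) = 9.92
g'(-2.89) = -9.56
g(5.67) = 74.64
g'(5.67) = 24.68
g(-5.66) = 51.75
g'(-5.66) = -20.64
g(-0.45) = -1.50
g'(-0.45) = 0.20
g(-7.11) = 85.88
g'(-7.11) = -26.44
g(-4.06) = 23.85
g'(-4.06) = -14.24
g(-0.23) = -1.35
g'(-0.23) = 1.08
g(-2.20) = 4.28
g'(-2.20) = -6.80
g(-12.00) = 263.00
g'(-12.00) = -46.00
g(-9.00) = 143.00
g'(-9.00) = -34.00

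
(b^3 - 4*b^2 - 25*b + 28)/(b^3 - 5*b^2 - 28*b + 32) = (b - 7)/(b - 8)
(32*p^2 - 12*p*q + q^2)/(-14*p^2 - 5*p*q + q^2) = (-32*p^2 + 12*p*q - q^2)/(14*p^2 + 5*p*q - q^2)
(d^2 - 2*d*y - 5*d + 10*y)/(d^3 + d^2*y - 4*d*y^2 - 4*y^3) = (d - 5)/(d^2 + 3*d*y + 2*y^2)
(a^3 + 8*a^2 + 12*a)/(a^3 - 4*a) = (a + 6)/(a - 2)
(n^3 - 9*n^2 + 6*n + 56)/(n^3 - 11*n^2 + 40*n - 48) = (n^2 - 5*n - 14)/(n^2 - 7*n + 12)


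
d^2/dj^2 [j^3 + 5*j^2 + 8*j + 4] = 6*j + 10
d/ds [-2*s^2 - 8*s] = -4*s - 8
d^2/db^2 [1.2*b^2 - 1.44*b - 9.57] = 2.40000000000000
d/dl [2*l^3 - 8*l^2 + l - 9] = 6*l^2 - 16*l + 1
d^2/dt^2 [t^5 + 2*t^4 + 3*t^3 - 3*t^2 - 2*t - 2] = 20*t^3 + 24*t^2 + 18*t - 6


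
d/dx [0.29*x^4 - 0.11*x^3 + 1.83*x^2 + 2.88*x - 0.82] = 1.16*x^3 - 0.33*x^2 + 3.66*x + 2.88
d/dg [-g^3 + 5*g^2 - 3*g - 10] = -3*g^2 + 10*g - 3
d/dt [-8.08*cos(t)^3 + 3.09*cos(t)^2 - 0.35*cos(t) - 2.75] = (24.24*cos(t)^2 - 6.18*cos(t) + 0.35)*sin(t)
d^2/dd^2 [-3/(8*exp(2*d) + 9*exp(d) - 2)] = 3*(-2*(16*exp(d) + 9)^2*exp(d) + (32*exp(d) + 9)*(8*exp(2*d) + 9*exp(d) - 2))*exp(d)/(8*exp(2*d) + 9*exp(d) - 2)^3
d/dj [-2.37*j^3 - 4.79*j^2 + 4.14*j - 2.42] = -7.11*j^2 - 9.58*j + 4.14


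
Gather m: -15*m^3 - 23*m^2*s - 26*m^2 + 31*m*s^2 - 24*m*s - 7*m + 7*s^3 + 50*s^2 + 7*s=-15*m^3 + m^2*(-23*s - 26) + m*(31*s^2 - 24*s - 7) + 7*s^3 + 50*s^2 + 7*s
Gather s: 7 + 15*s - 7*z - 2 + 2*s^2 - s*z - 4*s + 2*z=2*s^2 + s*(11 - z) - 5*z + 5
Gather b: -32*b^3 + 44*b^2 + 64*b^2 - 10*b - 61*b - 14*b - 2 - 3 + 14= -32*b^3 + 108*b^2 - 85*b + 9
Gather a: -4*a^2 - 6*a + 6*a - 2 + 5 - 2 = 1 - 4*a^2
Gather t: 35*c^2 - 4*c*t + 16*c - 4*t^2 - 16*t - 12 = 35*c^2 + 16*c - 4*t^2 + t*(-4*c - 16) - 12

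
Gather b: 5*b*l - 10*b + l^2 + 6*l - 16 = b*(5*l - 10) + l^2 + 6*l - 16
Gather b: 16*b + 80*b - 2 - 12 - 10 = 96*b - 24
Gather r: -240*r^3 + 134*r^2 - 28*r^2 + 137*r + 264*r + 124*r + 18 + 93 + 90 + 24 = -240*r^3 + 106*r^2 + 525*r + 225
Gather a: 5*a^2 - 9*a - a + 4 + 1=5*a^2 - 10*a + 5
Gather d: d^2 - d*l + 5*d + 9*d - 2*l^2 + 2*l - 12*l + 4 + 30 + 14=d^2 + d*(14 - l) - 2*l^2 - 10*l + 48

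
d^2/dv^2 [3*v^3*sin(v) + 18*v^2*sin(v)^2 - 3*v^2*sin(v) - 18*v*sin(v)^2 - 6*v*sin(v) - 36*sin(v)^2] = -3*v^3*sin(v) + 3*v^2*sin(v) + 18*v^2*cos(v) + 36*v^2*cos(2*v) + 24*v*sin(v) + 72*v*sin(2*v) - 12*v*cos(v) - 36*v*cos(2*v) - 6*sin(v) - 36*sin(2*v) - 12*cos(v) - 90*cos(2*v) + 18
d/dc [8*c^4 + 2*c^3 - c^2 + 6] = 2*c*(16*c^2 + 3*c - 1)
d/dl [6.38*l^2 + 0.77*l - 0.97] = 12.76*l + 0.77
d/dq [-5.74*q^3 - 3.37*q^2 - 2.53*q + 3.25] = -17.22*q^2 - 6.74*q - 2.53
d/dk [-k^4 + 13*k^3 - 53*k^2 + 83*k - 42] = -4*k^3 + 39*k^2 - 106*k + 83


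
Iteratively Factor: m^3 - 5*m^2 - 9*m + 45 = (m + 3)*(m^2 - 8*m + 15) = (m - 5)*(m + 3)*(m - 3)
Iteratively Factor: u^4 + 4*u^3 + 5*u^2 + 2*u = (u)*(u^3 + 4*u^2 + 5*u + 2) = u*(u + 1)*(u^2 + 3*u + 2) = u*(u + 1)*(u + 2)*(u + 1)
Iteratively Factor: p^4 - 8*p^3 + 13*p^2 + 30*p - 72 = (p - 3)*(p^3 - 5*p^2 - 2*p + 24) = (p - 3)*(p + 2)*(p^2 - 7*p + 12) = (p - 3)^2*(p + 2)*(p - 4)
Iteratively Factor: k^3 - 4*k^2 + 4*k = (k - 2)*(k^2 - 2*k) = (k - 2)^2*(k)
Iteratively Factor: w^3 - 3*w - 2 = (w + 1)*(w^2 - w - 2) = (w - 2)*(w + 1)*(w + 1)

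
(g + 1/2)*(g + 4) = g^2 + 9*g/2 + 2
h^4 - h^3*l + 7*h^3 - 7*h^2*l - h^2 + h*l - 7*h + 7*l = (h - 1)*(h + 1)*(h + 7)*(h - l)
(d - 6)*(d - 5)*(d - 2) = d^3 - 13*d^2 + 52*d - 60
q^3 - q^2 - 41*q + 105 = (q - 5)*(q - 3)*(q + 7)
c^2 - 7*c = c*(c - 7)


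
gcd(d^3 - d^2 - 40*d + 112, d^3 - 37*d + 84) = d^2 + 3*d - 28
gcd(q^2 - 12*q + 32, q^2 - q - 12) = q - 4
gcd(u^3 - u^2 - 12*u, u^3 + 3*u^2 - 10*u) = u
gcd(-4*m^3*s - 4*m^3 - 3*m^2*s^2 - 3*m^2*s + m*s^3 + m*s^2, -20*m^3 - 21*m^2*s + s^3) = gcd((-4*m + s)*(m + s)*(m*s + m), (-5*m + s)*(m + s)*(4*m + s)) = m + s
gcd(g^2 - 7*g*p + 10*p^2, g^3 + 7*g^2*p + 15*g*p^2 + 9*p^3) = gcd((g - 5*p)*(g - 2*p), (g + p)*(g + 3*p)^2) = 1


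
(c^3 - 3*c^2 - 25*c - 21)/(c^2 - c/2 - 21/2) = 2*(c^2 - 6*c - 7)/(2*c - 7)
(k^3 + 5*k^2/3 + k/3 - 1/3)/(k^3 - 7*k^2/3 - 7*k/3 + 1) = (k + 1)/(k - 3)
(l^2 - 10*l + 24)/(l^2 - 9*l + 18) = (l - 4)/(l - 3)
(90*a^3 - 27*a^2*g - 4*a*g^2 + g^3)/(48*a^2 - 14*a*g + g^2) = (15*a^2 - 2*a*g - g^2)/(8*a - g)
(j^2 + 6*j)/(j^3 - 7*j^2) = (j + 6)/(j*(j - 7))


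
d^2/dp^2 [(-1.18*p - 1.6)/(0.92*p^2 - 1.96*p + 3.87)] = (-(1.18*p + 1.6)*(1.84*p - 1.96)*(3.68*p - 3.92) + (6.5136*p - 1.6816)*(0.92*p^2 - 1.96*p + 3.87))/(0.92*p^2 - 1.96*p + 3.87)^3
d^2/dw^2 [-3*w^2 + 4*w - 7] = -6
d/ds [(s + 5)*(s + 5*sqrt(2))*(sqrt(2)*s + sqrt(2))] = 3*sqrt(2)*s^2 + 12*sqrt(2)*s + 20*s + 5*sqrt(2) + 60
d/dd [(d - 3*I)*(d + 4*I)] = 2*d + I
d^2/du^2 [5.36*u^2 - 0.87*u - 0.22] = 10.7200000000000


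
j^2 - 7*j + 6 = (j - 6)*(j - 1)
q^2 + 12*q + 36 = (q + 6)^2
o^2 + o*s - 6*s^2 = (o - 2*s)*(o + 3*s)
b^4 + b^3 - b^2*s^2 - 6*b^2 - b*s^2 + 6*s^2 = (b - 2)*(b + 3)*(b - s)*(b + s)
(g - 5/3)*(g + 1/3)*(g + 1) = g^3 - g^2/3 - 17*g/9 - 5/9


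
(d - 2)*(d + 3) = d^2 + d - 6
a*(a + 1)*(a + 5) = a^3 + 6*a^2 + 5*a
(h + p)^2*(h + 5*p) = h^3 + 7*h^2*p + 11*h*p^2 + 5*p^3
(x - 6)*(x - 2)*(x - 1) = x^3 - 9*x^2 + 20*x - 12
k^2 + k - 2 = (k - 1)*(k + 2)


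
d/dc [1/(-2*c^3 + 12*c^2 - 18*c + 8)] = 3*(c^2 - 4*c + 3)/(2*(c^3 - 6*c^2 + 9*c - 4)^2)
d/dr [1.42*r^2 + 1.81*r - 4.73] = 2.84*r + 1.81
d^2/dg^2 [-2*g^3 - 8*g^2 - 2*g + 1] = -12*g - 16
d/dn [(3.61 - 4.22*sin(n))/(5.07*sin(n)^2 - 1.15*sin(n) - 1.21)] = (21.3954*sin(n)^2 - 36.6054*sin(n) + 9.2577)*cos(n)/(25.7049*sin(n)^4 - 11.661*sin(n)^3 - 10.9469*sin(n)^2 + 2.783*sin(n) + 1.4641)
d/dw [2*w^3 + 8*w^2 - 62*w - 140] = 6*w^2 + 16*w - 62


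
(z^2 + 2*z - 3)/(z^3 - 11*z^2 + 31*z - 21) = (z + 3)/(z^2 - 10*z + 21)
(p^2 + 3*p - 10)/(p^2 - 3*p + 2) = (p + 5)/(p - 1)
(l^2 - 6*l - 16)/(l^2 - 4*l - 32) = (l + 2)/(l + 4)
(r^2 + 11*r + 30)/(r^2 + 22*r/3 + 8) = 3*(r + 5)/(3*r + 4)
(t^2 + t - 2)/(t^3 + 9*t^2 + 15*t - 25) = (t + 2)/(t^2 + 10*t + 25)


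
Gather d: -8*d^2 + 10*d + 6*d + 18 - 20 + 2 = -8*d^2 + 16*d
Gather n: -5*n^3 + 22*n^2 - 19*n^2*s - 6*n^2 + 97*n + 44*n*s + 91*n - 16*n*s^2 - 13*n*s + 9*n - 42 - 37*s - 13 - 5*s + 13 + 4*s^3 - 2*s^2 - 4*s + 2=-5*n^3 + n^2*(16 - 19*s) + n*(-16*s^2 + 31*s + 197) + 4*s^3 - 2*s^2 - 46*s - 40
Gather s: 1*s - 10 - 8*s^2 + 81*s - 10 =-8*s^2 + 82*s - 20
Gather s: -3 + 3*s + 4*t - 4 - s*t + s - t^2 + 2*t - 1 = s*(4 - t) - t^2 + 6*t - 8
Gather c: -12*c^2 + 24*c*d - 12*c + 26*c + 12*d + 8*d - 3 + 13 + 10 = -12*c^2 + c*(24*d + 14) + 20*d + 20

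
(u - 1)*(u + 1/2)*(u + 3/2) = u^3 + u^2 - 5*u/4 - 3/4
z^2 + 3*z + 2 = (z + 1)*(z + 2)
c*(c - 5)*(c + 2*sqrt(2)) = c^3 - 5*c^2 + 2*sqrt(2)*c^2 - 10*sqrt(2)*c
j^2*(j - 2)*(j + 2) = j^4 - 4*j^2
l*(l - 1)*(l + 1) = l^3 - l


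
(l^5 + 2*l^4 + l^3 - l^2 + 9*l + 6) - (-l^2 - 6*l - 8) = l^5 + 2*l^4 + l^3 + 15*l + 14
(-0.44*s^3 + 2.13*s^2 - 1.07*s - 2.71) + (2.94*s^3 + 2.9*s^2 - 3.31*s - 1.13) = 2.5*s^3 + 5.03*s^2 - 4.38*s - 3.84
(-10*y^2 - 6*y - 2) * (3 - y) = 10*y^3 - 24*y^2 - 16*y - 6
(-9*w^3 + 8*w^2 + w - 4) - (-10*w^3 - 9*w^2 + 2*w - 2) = w^3 + 17*w^2 - w - 2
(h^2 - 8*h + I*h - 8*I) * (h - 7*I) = h^3 - 8*h^2 - 6*I*h^2 + 7*h + 48*I*h - 56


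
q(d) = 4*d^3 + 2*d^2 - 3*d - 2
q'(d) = 12*d^2 + 4*d - 3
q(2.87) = 100.42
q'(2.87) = 107.32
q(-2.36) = -36.36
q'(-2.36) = 54.40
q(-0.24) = -1.22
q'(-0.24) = -3.27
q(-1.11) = -1.68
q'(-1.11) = 7.35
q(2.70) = 83.21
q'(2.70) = 95.28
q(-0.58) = -0.37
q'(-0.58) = -1.28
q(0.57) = -2.32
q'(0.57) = 3.18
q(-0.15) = -1.52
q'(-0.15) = -3.33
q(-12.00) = -6590.00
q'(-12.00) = 1677.00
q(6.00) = 916.00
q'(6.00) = 453.00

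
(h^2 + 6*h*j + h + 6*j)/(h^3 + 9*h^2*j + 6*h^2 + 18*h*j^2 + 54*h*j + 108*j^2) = (h + 1)/(h^2 + 3*h*j + 6*h + 18*j)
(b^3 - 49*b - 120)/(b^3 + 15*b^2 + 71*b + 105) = (b - 8)/(b + 7)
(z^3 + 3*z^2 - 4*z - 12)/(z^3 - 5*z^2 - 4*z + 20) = (z + 3)/(z - 5)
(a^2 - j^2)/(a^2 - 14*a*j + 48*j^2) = (a^2 - j^2)/(a^2 - 14*a*j + 48*j^2)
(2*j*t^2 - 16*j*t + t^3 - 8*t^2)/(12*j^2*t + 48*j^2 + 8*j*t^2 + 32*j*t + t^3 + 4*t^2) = t*(t - 8)/(6*j*t + 24*j + t^2 + 4*t)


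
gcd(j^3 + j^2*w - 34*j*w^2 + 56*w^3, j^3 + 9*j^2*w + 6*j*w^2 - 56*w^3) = -j^2 - 5*j*w + 14*w^2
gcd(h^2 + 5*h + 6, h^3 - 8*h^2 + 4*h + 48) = h + 2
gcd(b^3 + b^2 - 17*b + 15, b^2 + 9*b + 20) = b + 5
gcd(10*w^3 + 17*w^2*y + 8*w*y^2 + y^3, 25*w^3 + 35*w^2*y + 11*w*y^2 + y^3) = 5*w^2 + 6*w*y + y^2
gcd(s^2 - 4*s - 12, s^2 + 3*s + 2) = s + 2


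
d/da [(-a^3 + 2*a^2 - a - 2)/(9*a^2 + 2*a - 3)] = (-9*a^4 - 4*a^3 + 22*a^2 + 24*a + 7)/(81*a^4 + 36*a^3 - 50*a^2 - 12*a + 9)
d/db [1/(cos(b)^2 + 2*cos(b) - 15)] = 2*(cos(b) + 1)*sin(b)/(cos(b)^2 + 2*cos(b) - 15)^2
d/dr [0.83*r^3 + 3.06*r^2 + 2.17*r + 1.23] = 2.49*r^2 + 6.12*r + 2.17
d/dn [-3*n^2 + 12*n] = 12 - 6*n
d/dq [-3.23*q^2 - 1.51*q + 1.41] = -6.46*q - 1.51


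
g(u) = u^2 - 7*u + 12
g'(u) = 2*u - 7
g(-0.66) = 17.06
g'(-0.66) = -8.32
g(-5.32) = 77.54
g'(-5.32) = -17.64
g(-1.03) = 20.27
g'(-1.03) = -9.06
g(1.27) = 4.72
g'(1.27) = -4.46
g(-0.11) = 12.78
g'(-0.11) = -7.22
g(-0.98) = 19.82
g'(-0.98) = -8.96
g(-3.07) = 42.91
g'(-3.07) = -13.14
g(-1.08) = 20.73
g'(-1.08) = -9.16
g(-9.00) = 156.00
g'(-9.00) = -25.00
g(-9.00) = 156.00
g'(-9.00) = -25.00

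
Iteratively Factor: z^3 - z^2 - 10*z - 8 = (z - 4)*(z^2 + 3*z + 2) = (z - 4)*(z + 1)*(z + 2)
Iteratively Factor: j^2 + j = (j)*(j + 1)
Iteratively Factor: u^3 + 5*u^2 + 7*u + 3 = (u + 3)*(u^2 + 2*u + 1) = (u + 1)*(u + 3)*(u + 1)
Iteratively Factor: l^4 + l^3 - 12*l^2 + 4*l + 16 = (l - 2)*(l^3 + 3*l^2 - 6*l - 8) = (l - 2)^2*(l^2 + 5*l + 4) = (l - 2)^2*(l + 4)*(l + 1)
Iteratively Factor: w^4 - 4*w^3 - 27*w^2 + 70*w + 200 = (w - 5)*(w^3 + w^2 - 22*w - 40) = (w - 5)^2*(w^2 + 6*w + 8) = (w - 5)^2*(w + 2)*(w + 4)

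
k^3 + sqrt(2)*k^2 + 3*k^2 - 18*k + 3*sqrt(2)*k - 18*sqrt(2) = (k - 3)*(k + 6)*(k + sqrt(2))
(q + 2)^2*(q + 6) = q^3 + 10*q^2 + 28*q + 24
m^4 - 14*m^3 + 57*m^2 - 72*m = m*(m - 8)*(m - 3)^2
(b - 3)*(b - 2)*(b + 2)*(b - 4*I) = b^4 - 3*b^3 - 4*I*b^3 - 4*b^2 + 12*I*b^2 + 12*b + 16*I*b - 48*I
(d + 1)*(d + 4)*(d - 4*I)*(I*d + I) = I*d^4 + 4*d^3 + 6*I*d^3 + 24*d^2 + 9*I*d^2 + 36*d + 4*I*d + 16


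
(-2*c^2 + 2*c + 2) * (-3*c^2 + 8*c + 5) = 6*c^4 - 22*c^3 + 26*c + 10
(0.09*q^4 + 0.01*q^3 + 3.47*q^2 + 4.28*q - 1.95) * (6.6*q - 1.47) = 0.594*q^5 - 0.0663*q^4 + 22.8873*q^3 + 23.1471*q^2 - 19.1616*q + 2.8665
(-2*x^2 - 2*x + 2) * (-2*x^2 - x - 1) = 4*x^4 + 6*x^3 - 2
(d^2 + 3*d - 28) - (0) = d^2 + 3*d - 28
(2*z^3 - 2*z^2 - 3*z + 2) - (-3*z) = 2*z^3 - 2*z^2 + 2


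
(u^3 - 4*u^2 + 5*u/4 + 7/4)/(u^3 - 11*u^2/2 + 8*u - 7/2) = (u + 1/2)/(u - 1)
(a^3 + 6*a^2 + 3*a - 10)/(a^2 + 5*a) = a + 1 - 2/a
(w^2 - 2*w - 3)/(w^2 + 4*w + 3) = (w - 3)/(w + 3)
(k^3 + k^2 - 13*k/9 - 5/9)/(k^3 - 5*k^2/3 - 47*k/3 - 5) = (3*k^2 + 2*k - 5)/(3*(k^2 - 2*k - 15))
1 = 1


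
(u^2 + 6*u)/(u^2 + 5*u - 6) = u/(u - 1)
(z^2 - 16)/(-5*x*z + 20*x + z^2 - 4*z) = (-z - 4)/(5*x - z)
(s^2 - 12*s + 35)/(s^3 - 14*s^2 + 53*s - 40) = (s - 7)/(s^2 - 9*s + 8)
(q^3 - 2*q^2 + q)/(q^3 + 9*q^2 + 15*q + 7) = q*(q^2 - 2*q + 1)/(q^3 + 9*q^2 + 15*q + 7)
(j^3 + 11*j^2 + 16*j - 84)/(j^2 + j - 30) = (j^2 + 5*j - 14)/(j - 5)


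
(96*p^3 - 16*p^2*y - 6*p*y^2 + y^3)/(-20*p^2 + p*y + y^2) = (-24*p^2 - 2*p*y + y^2)/(5*p + y)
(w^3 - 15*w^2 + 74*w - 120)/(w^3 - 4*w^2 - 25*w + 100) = (w - 6)/(w + 5)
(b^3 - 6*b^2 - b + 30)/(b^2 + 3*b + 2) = (b^2 - 8*b + 15)/(b + 1)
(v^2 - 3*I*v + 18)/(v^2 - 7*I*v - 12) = (-v^2 + 3*I*v - 18)/(-v^2 + 7*I*v + 12)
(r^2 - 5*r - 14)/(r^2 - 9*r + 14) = (r + 2)/(r - 2)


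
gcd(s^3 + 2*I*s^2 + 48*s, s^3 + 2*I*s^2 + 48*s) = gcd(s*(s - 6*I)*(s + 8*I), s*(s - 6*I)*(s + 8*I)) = s^3 + 2*I*s^2 + 48*s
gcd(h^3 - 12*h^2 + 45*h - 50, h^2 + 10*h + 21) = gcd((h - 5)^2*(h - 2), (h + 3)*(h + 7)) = 1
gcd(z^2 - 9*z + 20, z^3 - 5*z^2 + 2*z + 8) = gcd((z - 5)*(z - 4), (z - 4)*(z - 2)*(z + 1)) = z - 4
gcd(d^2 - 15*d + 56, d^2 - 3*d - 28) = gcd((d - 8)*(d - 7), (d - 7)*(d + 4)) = d - 7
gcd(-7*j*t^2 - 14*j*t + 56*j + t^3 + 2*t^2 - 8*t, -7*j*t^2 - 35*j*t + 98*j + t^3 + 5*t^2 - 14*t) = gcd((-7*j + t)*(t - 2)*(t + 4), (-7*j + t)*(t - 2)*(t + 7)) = -7*j*t + 14*j + t^2 - 2*t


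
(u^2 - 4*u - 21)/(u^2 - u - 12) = (u - 7)/(u - 4)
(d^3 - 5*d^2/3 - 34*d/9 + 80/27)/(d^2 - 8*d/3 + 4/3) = (d^2 - d - 40/9)/(d - 2)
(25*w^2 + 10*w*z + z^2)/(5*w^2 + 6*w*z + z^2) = (5*w + z)/(w + z)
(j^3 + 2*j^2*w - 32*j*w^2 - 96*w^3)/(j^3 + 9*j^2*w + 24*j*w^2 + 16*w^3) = (j - 6*w)/(j + w)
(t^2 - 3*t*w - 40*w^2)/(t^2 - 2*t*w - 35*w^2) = (t - 8*w)/(t - 7*w)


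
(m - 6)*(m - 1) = m^2 - 7*m + 6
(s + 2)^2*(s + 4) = s^3 + 8*s^2 + 20*s + 16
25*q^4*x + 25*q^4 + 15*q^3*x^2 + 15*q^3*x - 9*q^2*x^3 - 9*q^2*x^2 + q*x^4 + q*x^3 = (-5*q + x)^2*(q + x)*(q*x + q)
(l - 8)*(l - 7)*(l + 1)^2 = l^4 - 13*l^3 + 27*l^2 + 97*l + 56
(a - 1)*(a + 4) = a^2 + 3*a - 4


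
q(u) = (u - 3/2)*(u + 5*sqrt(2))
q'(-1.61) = 2.35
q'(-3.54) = -1.51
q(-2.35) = -18.18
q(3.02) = 15.34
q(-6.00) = -8.03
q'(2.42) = 10.41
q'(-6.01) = -6.45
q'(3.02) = 11.61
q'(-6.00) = -6.43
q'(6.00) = 17.57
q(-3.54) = -17.80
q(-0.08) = -11.05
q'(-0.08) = 5.41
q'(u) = 2*u - 3/2 + 5*sqrt(2)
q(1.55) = 0.43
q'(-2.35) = 0.87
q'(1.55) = 8.67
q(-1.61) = -16.98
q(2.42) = 8.73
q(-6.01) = -7.97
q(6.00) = 58.82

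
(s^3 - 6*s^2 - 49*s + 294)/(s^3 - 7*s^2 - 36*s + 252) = (s + 7)/(s + 6)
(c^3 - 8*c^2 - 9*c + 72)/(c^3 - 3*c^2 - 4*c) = (-c^3 + 8*c^2 + 9*c - 72)/(c*(-c^2 + 3*c + 4))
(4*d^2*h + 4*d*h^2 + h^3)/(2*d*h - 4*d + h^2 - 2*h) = h*(2*d + h)/(h - 2)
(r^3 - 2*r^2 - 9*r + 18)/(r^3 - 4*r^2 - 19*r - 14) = (-r^3 + 2*r^2 + 9*r - 18)/(-r^3 + 4*r^2 + 19*r + 14)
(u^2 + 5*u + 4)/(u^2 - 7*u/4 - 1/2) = 4*(u^2 + 5*u + 4)/(4*u^2 - 7*u - 2)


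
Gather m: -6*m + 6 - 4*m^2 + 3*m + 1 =-4*m^2 - 3*m + 7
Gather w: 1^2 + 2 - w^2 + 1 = 4 - w^2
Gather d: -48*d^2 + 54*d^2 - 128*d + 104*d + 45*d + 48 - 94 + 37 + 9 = 6*d^2 + 21*d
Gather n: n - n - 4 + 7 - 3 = 0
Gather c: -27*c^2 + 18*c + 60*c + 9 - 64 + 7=-27*c^2 + 78*c - 48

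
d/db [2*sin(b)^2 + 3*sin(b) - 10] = (4*sin(b) + 3)*cos(b)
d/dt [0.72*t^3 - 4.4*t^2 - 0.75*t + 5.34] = 2.16*t^2 - 8.8*t - 0.75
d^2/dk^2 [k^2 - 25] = 2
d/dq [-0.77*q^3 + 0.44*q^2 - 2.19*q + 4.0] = -2.31*q^2 + 0.88*q - 2.19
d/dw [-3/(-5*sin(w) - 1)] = -15*cos(w)/(5*sin(w) + 1)^2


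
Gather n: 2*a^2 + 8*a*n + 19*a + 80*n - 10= 2*a^2 + 19*a + n*(8*a + 80) - 10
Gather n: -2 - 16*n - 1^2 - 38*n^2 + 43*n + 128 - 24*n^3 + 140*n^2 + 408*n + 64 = -24*n^3 + 102*n^2 + 435*n + 189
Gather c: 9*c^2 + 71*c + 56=9*c^2 + 71*c + 56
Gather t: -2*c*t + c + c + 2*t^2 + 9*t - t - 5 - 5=2*c + 2*t^2 + t*(8 - 2*c) - 10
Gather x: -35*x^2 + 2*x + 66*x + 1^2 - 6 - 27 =-35*x^2 + 68*x - 32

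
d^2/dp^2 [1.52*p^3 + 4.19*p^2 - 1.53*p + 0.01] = 9.12*p + 8.38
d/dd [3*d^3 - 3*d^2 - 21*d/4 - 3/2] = 9*d^2 - 6*d - 21/4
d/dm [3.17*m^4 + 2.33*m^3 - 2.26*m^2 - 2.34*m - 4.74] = 12.68*m^3 + 6.99*m^2 - 4.52*m - 2.34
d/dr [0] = 0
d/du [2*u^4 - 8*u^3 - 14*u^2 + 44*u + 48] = 8*u^3 - 24*u^2 - 28*u + 44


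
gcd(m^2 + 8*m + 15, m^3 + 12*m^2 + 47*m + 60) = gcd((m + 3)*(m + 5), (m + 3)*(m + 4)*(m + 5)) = m^2 + 8*m + 15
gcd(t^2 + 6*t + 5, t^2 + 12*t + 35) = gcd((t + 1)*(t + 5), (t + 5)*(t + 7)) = t + 5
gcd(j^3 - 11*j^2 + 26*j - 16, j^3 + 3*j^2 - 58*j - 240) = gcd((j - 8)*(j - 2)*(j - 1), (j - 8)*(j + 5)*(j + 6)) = j - 8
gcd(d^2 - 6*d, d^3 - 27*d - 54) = d - 6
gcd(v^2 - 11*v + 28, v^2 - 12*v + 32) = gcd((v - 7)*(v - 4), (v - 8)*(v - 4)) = v - 4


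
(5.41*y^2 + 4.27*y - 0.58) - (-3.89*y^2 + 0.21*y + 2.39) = 9.3*y^2 + 4.06*y - 2.97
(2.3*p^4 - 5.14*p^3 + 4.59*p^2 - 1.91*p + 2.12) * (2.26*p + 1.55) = 5.198*p^5 - 8.0514*p^4 + 2.4064*p^3 + 2.7979*p^2 + 1.8307*p + 3.286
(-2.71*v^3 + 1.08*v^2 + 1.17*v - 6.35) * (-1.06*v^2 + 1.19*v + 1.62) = 2.8726*v^5 - 4.3697*v^4 - 4.3452*v^3 + 9.8729*v^2 - 5.6611*v - 10.287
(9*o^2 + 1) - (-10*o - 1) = 9*o^2 + 10*o + 2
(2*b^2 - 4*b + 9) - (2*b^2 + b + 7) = 2 - 5*b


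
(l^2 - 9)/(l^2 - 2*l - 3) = (l + 3)/(l + 1)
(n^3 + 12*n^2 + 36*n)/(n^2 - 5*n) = (n^2 + 12*n + 36)/(n - 5)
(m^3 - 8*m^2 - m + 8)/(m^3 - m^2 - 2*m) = (m^2 - 9*m + 8)/(m*(m - 2))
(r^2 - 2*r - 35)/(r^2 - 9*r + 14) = (r + 5)/(r - 2)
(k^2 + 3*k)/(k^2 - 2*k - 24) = k*(k + 3)/(k^2 - 2*k - 24)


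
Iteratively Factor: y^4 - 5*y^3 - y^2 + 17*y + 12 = (y - 4)*(y^3 - y^2 - 5*y - 3) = (y - 4)*(y + 1)*(y^2 - 2*y - 3) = (y - 4)*(y - 3)*(y + 1)*(y + 1)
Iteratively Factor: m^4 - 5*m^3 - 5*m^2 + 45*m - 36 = (m + 3)*(m^3 - 8*m^2 + 19*m - 12) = (m - 4)*(m + 3)*(m^2 - 4*m + 3) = (m - 4)*(m - 1)*(m + 3)*(m - 3)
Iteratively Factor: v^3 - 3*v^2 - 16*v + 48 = (v - 3)*(v^2 - 16) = (v - 3)*(v + 4)*(v - 4)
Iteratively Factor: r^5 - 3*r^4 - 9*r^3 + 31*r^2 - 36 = (r + 1)*(r^4 - 4*r^3 - 5*r^2 + 36*r - 36) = (r - 2)*(r + 1)*(r^3 - 2*r^2 - 9*r + 18) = (r - 2)*(r + 1)*(r + 3)*(r^2 - 5*r + 6) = (r - 3)*(r - 2)*(r + 1)*(r + 3)*(r - 2)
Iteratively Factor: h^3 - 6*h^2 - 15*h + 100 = (h + 4)*(h^2 - 10*h + 25) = (h - 5)*(h + 4)*(h - 5)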